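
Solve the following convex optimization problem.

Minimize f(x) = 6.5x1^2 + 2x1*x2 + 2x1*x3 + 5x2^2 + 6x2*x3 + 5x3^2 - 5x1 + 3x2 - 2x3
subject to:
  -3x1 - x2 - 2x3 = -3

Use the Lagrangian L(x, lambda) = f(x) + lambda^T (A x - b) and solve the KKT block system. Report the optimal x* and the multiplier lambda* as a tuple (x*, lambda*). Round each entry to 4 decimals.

Form the Lagrangian:
  L(x, lambda) = (1/2) x^T Q x + c^T x + lambda^T (A x - b)
Stationarity (grad_x L = 0): Q x + c + A^T lambda = 0.
Primal feasibility: A x = b.

This gives the KKT block system:
  [ Q   A^T ] [ x     ]   [-c ]
  [ A    0  ] [ lambda ] = [ b ]

Solving the linear system:
  x*      = (0.7154, -0.7911, 0.8225)
  lambda* = (1.4543)
  f(x*)   = -1.6162

x* = (0.7154, -0.7911, 0.8225), lambda* = (1.4543)


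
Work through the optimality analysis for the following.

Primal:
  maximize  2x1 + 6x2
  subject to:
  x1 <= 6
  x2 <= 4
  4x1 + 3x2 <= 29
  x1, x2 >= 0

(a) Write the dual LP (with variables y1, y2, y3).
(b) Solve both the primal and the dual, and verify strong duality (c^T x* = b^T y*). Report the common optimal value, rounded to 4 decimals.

The standard primal-dual pair for 'max c^T x s.t. A x <= b, x >= 0' is:
  Dual:  min b^T y  s.t.  A^T y >= c,  y >= 0.

So the dual LP is:
  minimize  6y1 + 4y2 + 29y3
  subject to:
    y1 + 4y3 >= 2
    y2 + 3y3 >= 6
    y1, y2, y3 >= 0

Solving the primal: x* = (4.25, 4).
  primal value c^T x* = 32.5.
Solving the dual: y* = (0, 4.5, 0.5).
  dual value b^T y* = 32.5.
Strong duality: c^T x* = b^T y*. Confirmed.

32.5


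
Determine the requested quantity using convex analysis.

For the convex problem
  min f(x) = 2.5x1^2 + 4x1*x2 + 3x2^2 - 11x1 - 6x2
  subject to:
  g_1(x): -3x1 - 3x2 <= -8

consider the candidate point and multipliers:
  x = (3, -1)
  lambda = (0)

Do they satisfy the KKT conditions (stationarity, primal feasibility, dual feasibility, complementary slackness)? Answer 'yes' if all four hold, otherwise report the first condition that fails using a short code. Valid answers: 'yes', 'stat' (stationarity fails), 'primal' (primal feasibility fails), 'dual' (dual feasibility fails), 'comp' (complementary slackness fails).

Gradient of f: grad f(x) = Q x + c = (0, 0)
Constraint values g_i(x) = a_i^T x - b_i:
  g_1((3, -1)) = 2
Stationarity residual: grad f(x) + sum_i lambda_i a_i = (0, 0)
  -> stationarity OK
Primal feasibility (all g_i <= 0): FAILS
Dual feasibility (all lambda_i >= 0): OK
Complementary slackness (lambda_i * g_i(x) = 0 for all i): OK

Verdict: the first failing condition is primal_feasibility -> primal.

primal


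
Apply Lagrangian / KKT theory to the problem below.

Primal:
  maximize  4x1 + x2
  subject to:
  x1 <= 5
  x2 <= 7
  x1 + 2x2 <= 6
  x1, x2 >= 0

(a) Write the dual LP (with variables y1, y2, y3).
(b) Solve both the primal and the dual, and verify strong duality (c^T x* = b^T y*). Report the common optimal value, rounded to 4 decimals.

The standard primal-dual pair for 'max c^T x s.t. A x <= b, x >= 0' is:
  Dual:  min b^T y  s.t.  A^T y >= c,  y >= 0.

So the dual LP is:
  minimize  5y1 + 7y2 + 6y3
  subject to:
    y1 + y3 >= 4
    y2 + 2y3 >= 1
    y1, y2, y3 >= 0

Solving the primal: x* = (5, 0.5).
  primal value c^T x* = 20.5.
Solving the dual: y* = (3.5, 0, 0.5).
  dual value b^T y* = 20.5.
Strong duality: c^T x* = b^T y*. Confirmed.

20.5


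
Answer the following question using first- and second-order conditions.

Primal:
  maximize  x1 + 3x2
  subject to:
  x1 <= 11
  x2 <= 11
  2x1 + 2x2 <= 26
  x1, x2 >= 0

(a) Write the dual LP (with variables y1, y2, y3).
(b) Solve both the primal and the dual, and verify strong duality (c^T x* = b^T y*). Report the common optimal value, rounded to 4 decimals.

The standard primal-dual pair for 'max c^T x s.t. A x <= b, x >= 0' is:
  Dual:  min b^T y  s.t.  A^T y >= c,  y >= 0.

So the dual LP is:
  minimize  11y1 + 11y2 + 26y3
  subject to:
    y1 + 2y3 >= 1
    y2 + 2y3 >= 3
    y1, y2, y3 >= 0

Solving the primal: x* = (2, 11).
  primal value c^T x* = 35.
Solving the dual: y* = (0, 2, 0.5).
  dual value b^T y* = 35.
Strong duality: c^T x* = b^T y*. Confirmed.

35


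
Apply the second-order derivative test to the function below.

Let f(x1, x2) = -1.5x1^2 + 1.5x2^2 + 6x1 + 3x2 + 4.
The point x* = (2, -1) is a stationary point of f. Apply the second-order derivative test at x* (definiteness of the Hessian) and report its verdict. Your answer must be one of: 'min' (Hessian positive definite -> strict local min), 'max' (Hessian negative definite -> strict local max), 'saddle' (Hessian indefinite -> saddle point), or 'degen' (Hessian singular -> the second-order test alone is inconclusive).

Compute the Hessian H = grad^2 f:
  H = [[-3, 0], [0, 3]]
Verify stationarity: grad f(x*) = H x* + g = (0, 0).
Eigenvalues of H: -3, 3.
Eigenvalues have mixed signs, so H is indefinite -> x* is a saddle point.

saddle


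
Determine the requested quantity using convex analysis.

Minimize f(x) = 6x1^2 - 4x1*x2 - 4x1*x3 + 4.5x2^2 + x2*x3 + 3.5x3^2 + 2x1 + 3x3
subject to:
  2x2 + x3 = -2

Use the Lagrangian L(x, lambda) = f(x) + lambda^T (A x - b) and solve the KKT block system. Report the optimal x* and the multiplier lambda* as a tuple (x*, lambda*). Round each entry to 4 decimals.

Form the Lagrangian:
  L(x, lambda) = (1/2) x^T Q x + c^T x + lambda^T (A x - b)
Stationarity (grad_x L = 0): Q x + c + A^T lambda = 0.
Primal feasibility: A x = b.

This gives the KKT block system:
  [ Q   A^T ] [ x     ]   [-c ]
  [ A    0  ] [ lambda ] = [ b ]

Solving the linear system:
  x*      = (-0.6579, -0.5263, -0.9474)
  lambda* = (1.5263)
  f(x*)   = -0.5526

x* = (-0.6579, -0.5263, -0.9474), lambda* = (1.5263)


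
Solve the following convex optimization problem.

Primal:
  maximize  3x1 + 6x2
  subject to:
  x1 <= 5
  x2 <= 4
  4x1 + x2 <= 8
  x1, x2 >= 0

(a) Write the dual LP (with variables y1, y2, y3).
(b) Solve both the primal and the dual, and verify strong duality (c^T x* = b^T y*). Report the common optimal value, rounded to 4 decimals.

The standard primal-dual pair for 'max c^T x s.t. A x <= b, x >= 0' is:
  Dual:  min b^T y  s.t.  A^T y >= c,  y >= 0.

So the dual LP is:
  minimize  5y1 + 4y2 + 8y3
  subject to:
    y1 + 4y3 >= 3
    y2 + y3 >= 6
    y1, y2, y3 >= 0

Solving the primal: x* = (1, 4).
  primal value c^T x* = 27.
Solving the dual: y* = (0, 5.25, 0.75).
  dual value b^T y* = 27.
Strong duality: c^T x* = b^T y*. Confirmed.

27


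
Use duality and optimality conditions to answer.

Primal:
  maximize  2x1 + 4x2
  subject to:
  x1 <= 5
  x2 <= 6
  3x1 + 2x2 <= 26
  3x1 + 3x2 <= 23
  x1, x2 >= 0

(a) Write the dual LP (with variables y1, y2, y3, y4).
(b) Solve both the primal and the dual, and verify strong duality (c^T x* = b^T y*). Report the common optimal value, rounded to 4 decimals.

The standard primal-dual pair for 'max c^T x s.t. A x <= b, x >= 0' is:
  Dual:  min b^T y  s.t.  A^T y >= c,  y >= 0.

So the dual LP is:
  minimize  5y1 + 6y2 + 26y3 + 23y4
  subject to:
    y1 + 3y3 + 3y4 >= 2
    y2 + 2y3 + 3y4 >= 4
    y1, y2, y3, y4 >= 0

Solving the primal: x* = (1.6667, 6).
  primal value c^T x* = 27.3333.
Solving the dual: y* = (0, 2, 0, 0.6667).
  dual value b^T y* = 27.3333.
Strong duality: c^T x* = b^T y*. Confirmed.

27.3333


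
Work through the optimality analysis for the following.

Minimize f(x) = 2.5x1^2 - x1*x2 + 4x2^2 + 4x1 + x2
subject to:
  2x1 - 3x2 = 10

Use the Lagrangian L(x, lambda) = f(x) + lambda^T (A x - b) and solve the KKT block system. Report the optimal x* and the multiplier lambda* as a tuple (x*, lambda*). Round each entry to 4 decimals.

Form the Lagrangian:
  L(x, lambda) = (1/2) x^T Q x + c^T x + lambda^T (A x - b)
Stationarity (grad_x L = 0): Q x + c + A^T lambda = 0.
Primal feasibility: A x = b.

This gives the KKT block system:
  [ Q   A^T ] [ x     ]   [-c ]
  [ A    0  ] [ lambda ] = [ b ]

Solving the linear system:
  x*      = (1.3538, -2.4308)
  lambda* = (-6.6)
  f(x*)   = 34.4923

x* = (1.3538, -2.4308), lambda* = (-6.6)


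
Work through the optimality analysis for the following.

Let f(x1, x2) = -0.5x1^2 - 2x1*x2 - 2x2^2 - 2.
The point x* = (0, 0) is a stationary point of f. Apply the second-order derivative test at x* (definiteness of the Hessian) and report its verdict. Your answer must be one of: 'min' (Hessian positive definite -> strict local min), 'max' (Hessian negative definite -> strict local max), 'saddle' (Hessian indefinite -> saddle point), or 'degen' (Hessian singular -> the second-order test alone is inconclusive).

Compute the Hessian H = grad^2 f:
  H = [[-1, -2], [-2, -4]]
Verify stationarity: grad f(x*) = H x* + g = (0, 0).
Eigenvalues of H: -5, 0.
H has a zero eigenvalue (singular; negative semidefinite but not definite), so H is neither positive definite, negative definite, nor indefinite. The second-order test alone is inconclusive -> degen.
(Indeed, f is constant along the null direction of H through x*, so x* is not a strict local extremum.)

degen


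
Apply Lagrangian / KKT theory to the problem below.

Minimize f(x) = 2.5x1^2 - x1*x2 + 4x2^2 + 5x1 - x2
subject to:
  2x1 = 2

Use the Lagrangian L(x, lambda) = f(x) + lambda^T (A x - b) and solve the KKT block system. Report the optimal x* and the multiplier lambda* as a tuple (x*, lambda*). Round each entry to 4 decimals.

Form the Lagrangian:
  L(x, lambda) = (1/2) x^T Q x + c^T x + lambda^T (A x - b)
Stationarity (grad_x L = 0): Q x + c + A^T lambda = 0.
Primal feasibility: A x = b.

This gives the KKT block system:
  [ Q   A^T ] [ x     ]   [-c ]
  [ A    0  ] [ lambda ] = [ b ]

Solving the linear system:
  x*      = (1, 0.25)
  lambda* = (-4.875)
  f(x*)   = 7.25

x* = (1, 0.25), lambda* = (-4.875)


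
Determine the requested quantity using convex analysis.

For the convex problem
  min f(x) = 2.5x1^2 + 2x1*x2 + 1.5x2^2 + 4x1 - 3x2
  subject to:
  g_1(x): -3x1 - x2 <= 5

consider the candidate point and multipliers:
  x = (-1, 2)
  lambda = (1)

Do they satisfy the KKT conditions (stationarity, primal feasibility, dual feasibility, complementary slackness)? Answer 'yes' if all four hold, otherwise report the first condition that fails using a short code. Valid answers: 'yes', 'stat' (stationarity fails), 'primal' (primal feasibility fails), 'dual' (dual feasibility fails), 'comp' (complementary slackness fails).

Gradient of f: grad f(x) = Q x + c = (3, 1)
Constraint values g_i(x) = a_i^T x - b_i:
  g_1((-1, 2)) = -4
Stationarity residual: grad f(x) + sum_i lambda_i a_i = (0, 0)
  -> stationarity OK
Primal feasibility (all g_i <= 0): OK
Dual feasibility (all lambda_i >= 0): OK
Complementary slackness (lambda_i * g_i(x) = 0 for all i): FAILS

Verdict: the first failing condition is complementary_slackness -> comp.

comp


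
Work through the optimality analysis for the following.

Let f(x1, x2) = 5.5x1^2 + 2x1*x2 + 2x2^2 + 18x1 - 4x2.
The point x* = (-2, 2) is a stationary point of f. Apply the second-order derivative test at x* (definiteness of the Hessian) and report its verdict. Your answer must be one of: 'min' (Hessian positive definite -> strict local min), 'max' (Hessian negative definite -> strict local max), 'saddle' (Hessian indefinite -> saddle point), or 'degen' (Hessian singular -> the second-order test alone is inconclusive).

Compute the Hessian H = grad^2 f:
  H = [[11, 2], [2, 4]]
Verify stationarity: grad f(x*) = H x* + g = (0, 0).
Eigenvalues of H: 3.4689, 11.5311.
Both eigenvalues > 0, so H is positive definite -> x* is a strict local min.

min


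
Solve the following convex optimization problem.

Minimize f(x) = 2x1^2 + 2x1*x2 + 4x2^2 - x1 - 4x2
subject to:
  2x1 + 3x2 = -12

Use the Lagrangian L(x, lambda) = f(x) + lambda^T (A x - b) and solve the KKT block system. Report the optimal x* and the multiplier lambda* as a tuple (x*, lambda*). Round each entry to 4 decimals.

Form the Lagrangian:
  L(x, lambda) = (1/2) x^T Q x + c^T x + lambda^T (A x - b)
Stationarity (grad_x L = 0): Q x + c + A^T lambda = 0.
Primal feasibility: A x = b.

This gives the KKT block system:
  [ Q   A^T ] [ x     ]   [-c ]
  [ A    0  ] [ lambda ] = [ b ]

Solving the linear system:
  x*      = (-3.0682, -1.9545)
  lambda* = (8.5909)
  f(x*)   = 56.9886

x* = (-3.0682, -1.9545), lambda* = (8.5909)


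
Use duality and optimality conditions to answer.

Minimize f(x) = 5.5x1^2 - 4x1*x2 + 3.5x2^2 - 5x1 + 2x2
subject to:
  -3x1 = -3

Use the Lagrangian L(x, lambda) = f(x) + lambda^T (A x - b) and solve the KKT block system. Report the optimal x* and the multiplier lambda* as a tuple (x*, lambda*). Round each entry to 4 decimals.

Form the Lagrangian:
  L(x, lambda) = (1/2) x^T Q x + c^T x + lambda^T (A x - b)
Stationarity (grad_x L = 0): Q x + c + A^T lambda = 0.
Primal feasibility: A x = b.

This gives the KKT block system:
  [ Q   A^T ] [ x     ]   [-c ]
  [ A    0  ] [ lambda ] = [ b ]

Solving the linear system:
  x*      = (1, 0.2857)
  lambda* = (1.619)
  f(x*)   = 0.2143

x* = (1, 0.2857), lambda* = (1.619)


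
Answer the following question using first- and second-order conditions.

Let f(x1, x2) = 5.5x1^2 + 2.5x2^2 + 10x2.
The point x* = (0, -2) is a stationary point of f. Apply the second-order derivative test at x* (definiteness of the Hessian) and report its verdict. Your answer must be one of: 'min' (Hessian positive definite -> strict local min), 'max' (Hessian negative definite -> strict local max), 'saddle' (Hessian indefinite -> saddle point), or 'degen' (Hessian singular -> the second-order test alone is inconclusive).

Compute the Hessian H = grad^2 f:
  H = [[11, 0], [0, 5]]
Verify stationarity: grad f(x*) = H x* + g = (0, 0).
Eigenvalues of H: 5, 11.
Both eigenvalues > 0, so H is positive definite -> x* is a strict local min.

min


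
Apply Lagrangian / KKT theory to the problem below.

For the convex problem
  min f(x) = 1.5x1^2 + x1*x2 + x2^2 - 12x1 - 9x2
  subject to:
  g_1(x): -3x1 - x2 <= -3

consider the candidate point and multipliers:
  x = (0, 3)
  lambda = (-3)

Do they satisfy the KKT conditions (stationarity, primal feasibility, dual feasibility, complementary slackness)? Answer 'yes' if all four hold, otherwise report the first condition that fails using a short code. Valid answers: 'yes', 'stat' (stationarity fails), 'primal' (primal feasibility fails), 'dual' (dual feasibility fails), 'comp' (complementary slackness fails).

Gradient of f: grad f(x) = Q x + c = (-9, -3)
Constraint values g_i(x) = a_i^T x - b_i:
  g_1((0, 3)) = 0
Stationarity residual: grad f(x) + sum_i lambda_i a_i = (0, 0)
  -> stationarity OK
Primal feasibility (all g_i <= 0): OK
Dual feasibility (all lambda_i >= 0): FAILS
Complementary slackness (lambda_i * g_i(x) = 0 for all i): OK

Verdict: the first failing condition is dual_feasibility -> dual.

dual


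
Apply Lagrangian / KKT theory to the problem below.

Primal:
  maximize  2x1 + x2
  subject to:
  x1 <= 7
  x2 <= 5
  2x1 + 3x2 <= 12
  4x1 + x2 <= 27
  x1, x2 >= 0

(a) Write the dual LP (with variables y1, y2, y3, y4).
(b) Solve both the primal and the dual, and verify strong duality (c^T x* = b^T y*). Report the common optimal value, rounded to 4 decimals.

The standard primal-dual pair for 'max c^T x s.t. A x <= b, x >= 0' is:
  Dual:  min b^T y  s.t.  A^T y >= c,  y >= 0.

So the dual LP is:
  minimize  7y1 + 5y2 + 12y3 + 27y4
  subject to:
    y1 + 2y3 + 4y4 >= 2
    y2 + 3y3 + y4 >= 1
    y1, y2, y3, y4 >= 0

Solving the primal: x* = (6, 0).
  primal value c^T x* = 12.
Solving the dual: y* = (0, 0, 1, 0).
  dual value b^T y* = 12.
Strong duality: c^T x* = b^T y*. Confirmed.

12


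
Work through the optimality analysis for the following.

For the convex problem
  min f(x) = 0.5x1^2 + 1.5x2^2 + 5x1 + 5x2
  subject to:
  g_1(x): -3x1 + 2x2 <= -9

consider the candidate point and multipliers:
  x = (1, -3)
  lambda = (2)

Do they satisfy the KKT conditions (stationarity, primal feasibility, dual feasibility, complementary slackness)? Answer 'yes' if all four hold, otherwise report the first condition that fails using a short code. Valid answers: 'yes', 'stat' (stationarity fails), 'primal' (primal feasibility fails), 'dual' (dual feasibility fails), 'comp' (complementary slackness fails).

Gradient of f: grad f(x) = Q x + c = (6, -4)
Constraint values g_i(x) = a_i^T x - b_i:
  g_1((1, -3)) = 0
Stationarity residual: grad f(x) + sum_i lambda_i a_i = (0, 0)
  -> stationarity OK
Primal feasibility (all g_i <= 0): OK
Dual feasibility (all lambda_i >= 0): OK
Complementary slackness (lambda_i * g_i(x) = 0 for all i): OK

Verdict: yes, KKT holds.

yes


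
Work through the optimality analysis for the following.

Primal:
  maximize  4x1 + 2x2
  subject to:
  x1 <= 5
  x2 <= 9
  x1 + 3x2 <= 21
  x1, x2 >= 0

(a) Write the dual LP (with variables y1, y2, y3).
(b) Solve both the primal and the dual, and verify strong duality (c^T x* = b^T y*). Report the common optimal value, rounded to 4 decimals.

The standard primal-dual pair for 'max c^T x s.t. A x <= b, x >= 0' is:
  Dual:  min b^T y  s.t.  A^T y >= c,  y >= 0.

So the dual LP is:
  minimize  5y1 + 9y2 + 21y3
  subject to:
    y1 + y3 >= 4
    y2 + 3y3 >= 2
    y1, y2, y3 >= 0

Solving the primal: x* = (5, 5.3333).
  primal value c^T x* = 30.6667.
Solving the dual: y* = (3.3333, 0, 0.6667).
  dual value b^T y* = 30.6667.
Strong duality: c^T x* = b^T y*. Confirmed.

30.6667


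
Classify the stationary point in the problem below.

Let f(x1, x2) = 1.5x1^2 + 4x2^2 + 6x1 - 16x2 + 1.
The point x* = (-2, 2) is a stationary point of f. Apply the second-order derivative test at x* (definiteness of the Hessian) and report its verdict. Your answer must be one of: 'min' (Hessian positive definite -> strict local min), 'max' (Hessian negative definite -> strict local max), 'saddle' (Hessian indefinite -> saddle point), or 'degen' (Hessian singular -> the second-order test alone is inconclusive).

Compute the Hessian H = grad^2 f:
  H = [[3, 0], [0, 8]]
Verify stationarity: grad f(x*) = H x* + g = (0, 0).
Eigenvalues of H: 3, 8.
Both eigenvalues > 0, so H is positive definite -> x* is a strict local min.

min


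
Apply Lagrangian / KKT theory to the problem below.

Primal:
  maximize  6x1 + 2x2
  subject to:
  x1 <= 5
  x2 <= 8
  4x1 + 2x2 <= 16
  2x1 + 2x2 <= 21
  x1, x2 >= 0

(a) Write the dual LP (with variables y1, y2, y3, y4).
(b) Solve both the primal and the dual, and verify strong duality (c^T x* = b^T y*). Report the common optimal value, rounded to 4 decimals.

The standard primal-dual pair for 'max c^T x s.t. A x <= b, x >= 0' is:
  Dual:  min b^T y  s.t.  A^T y >= c,  y >= 0.

So the dual LP is:
  minimize  5y1 + 8y2 + 16y3 + 21y4
  subject to:
    y1 + 4y3 + 2y4 >= 6
    y2 + 2y3 + 2y4 >= 2
    y1, y2, y3, y4 >= 0

Solving the primal: x* = (4, 0).
  primal value c^T x* = 24.
Solving the dual: y* = (0, 0, 1.5, 0).
  dual value b^T y* = 24.
Strong duality: c^T x* = b^T y*. Confirmed.

24


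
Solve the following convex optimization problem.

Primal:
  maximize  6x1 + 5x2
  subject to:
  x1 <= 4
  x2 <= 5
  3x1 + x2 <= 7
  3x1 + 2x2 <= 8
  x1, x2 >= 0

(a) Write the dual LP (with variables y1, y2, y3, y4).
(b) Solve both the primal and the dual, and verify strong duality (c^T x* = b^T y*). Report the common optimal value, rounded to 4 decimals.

The standard primal-dual pair for 'max c^T x s.t. A x <= b, x >= 0' is:
  Dual:  min b^T y  s.t.  A^T y >= c,  y >= 0.

So the dual LP is:
  minimize  4y1 + 5y2 + 7y3 + 8y4
  subject to:
    y1 + 3y3 + 3y4 >= 6
    y2 + y3 + 2y4 >= 5
    y1, y2, y3, y4 >= 0

Solving the primal: x* = (0, 4).
  primal value c^T x* = 20.
Solving the dual: y* = (0, 0, 0, 2.5).
  dual value b^T y* = 20.
Strong duality: c^T x* = b^T y*. Confirmed.

20


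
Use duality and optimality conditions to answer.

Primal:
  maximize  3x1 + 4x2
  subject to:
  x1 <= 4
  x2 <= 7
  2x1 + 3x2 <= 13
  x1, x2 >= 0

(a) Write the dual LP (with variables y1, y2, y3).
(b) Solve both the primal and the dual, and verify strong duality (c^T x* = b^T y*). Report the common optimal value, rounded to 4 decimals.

The standard primal-dual pair for 'max c^T x s.t. A x <= b, x >= 0' is:
  Dual:  min b^T y  s.t.  A^T y >= c,  y >= 0.

So the dual LP is:
  minimize  4y1 + 7y2 + 13y3
  subject to:
    y1 + 2y3 >= 3
    y2 + 3y3 >= 4
    y1, y2, y3 >= 0

Solving the primal: x* = (4, 1.6667).
  primal value c^T x* = 18.6667.
Solving the dual: y* = (0.3333, 0, 1.3333).
  dual value b^T y* = 18.6667.
Strong duality: c^T x* = b^T y*. Confirmed.

18.6667


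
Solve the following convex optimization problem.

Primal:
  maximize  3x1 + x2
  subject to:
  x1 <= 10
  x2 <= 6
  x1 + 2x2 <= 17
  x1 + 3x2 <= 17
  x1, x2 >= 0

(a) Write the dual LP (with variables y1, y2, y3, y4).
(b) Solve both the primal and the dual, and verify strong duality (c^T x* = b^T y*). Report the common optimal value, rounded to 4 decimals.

The standard primal-dual pair for 'max c^T x s.t. A x <= b, x >= 0' is:
  Dual:  min b^T y  s.t.  A^T y >= c,  y >= 0.

So the dual LP is:
  minimize  10y1 + 6y2 + 17y3 + 17y4
  subject to:
    y1 + y3 + y4 >= 3
    y2 + 2y3 + 3y4 >= 1
    y1, y2, y3, y4 >= 0

Solving the primal: x* = (10, 2.3333).
  primal value c^T x* = 32.3333.
Solving the dual: y* = (2.6667, 0, 0, 0.3333).
  dual value b^T y* = 32.3333.
Strong duality: c^T x* = b^T y*. Confirmed.

32.3333


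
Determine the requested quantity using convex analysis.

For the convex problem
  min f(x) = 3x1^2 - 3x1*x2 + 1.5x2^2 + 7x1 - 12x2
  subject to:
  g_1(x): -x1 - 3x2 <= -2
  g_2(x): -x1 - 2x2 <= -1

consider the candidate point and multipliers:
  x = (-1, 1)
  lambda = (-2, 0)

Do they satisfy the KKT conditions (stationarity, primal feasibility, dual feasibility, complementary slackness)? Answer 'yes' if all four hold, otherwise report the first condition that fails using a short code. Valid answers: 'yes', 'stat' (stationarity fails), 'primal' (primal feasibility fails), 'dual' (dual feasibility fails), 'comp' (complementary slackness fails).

Gradient of f: grad f(x) = Q x + c = (-2, -6)
Constraint values g_i(x) = a_i^T x - b_i:
  g_1((-1, 1)) = 0
  g_2((-1, 1)) = 0
Stationarity residual: grad f(x) + sum_i lambda_i a_i = (0, 0)
  -> stationarity OK
Primal feasibility (all g_i <= 0): OK
Dual feasibility (all lambda_i >= 0): FAILS
Complementary slackness (lambda_i * g_i(x) = 0 for all i): OK

Verdict: the first failing condition is dual_feasibility -> dual.

dual


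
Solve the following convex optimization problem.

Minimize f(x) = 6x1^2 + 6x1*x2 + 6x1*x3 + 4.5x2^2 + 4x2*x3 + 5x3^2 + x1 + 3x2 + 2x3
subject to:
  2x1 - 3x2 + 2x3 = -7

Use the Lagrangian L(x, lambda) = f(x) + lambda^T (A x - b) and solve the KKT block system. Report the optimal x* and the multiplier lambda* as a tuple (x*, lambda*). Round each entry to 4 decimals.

Form the Lagrangian:
  L(x, lambda) = (1/2) x^T Q x + c^T x + lambda^T (A x - b)
Stationarity (grad_x L = 0): Q x + c + A^T lambda = 0.
Primal feasibility: A x = b.

This gives the KKT block system:
  [ Q   A^T ] [ x     ]   [-c ]
  [ A    0  ] [ lambda ] = [ b ]

Solving the linear system:
  x*      = (-0.7721, 1.3198, -0.7482)
  lambda* = (2.4177)
  f(x*)   = 9.3073

x* = (-0.7721, 1.3198, -0.7482), lambda* = (2.4177)


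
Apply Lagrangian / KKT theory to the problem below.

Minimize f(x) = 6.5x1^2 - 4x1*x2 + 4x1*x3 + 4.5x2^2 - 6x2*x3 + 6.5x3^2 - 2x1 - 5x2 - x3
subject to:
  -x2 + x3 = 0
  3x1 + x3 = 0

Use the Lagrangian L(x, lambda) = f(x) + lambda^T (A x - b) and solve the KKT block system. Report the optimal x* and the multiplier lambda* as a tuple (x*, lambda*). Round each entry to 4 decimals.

Form the Lagrangian:
  L(x, lambda) = (1/2) x^T Q x + c^T x + lambda^T (A x - b)
Stationarity (grad_x L = 0): Q x + c + A^T lambda = 0.
Primal feasibility: A x = b.

This gives the KKT block system:
  [ Q   A^T ] [ x     ]   [-c ]
  [ A    0  ] [ lambda ] = [ b ]

Solving the linear system:
  x*      = (-0.1553, 0.466, 0.466)
  lambda* = (-2.9806, 1.3398)
  f(x*)   = -1.2427

x* = (-0.1553, 0.466, 0.466), lambda* = (-2.9806, 1.3398)


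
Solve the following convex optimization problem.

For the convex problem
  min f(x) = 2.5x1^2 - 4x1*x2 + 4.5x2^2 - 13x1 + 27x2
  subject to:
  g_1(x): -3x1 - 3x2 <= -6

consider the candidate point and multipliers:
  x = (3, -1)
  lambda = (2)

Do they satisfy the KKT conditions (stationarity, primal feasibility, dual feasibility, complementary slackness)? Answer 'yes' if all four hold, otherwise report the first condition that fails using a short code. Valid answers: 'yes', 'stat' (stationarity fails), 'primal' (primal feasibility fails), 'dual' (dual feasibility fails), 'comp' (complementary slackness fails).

Gradient of f: grad f(x) = Q x + c = (6, 6)
Constraint values g_i(x) = a_i^T x - b_i:
  g_1((3, -1)) = 0
Stationarity residual: grad f(x) + sum_i lambda_i a_i = (0, 0)
  -> stationarity OK
Primal feasibility (all g_i <= 0): OK
Dual feasibility (all lambda_i >= 0): OK
Complementary slackness (lambda_i * g_i(x) = 0 for all i): OK

Verdict: yes, KKT holds.

yes


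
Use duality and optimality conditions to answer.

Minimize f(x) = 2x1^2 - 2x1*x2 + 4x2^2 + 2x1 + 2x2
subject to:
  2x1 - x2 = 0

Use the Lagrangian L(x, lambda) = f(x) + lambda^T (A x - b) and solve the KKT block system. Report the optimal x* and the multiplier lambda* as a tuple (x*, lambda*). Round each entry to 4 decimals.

Form the Lagrangian:
  L(x, lambda) = (1/2) x^T Q x + c^T x + lambda^T (A x - b)
Stationarity (grad_x L = 0): Q x + c + A^T lambda = 0.
Primal feasibility: A x = b.

This gives the KKT block system:
  [ Q   A^T ] [ x     ]   [-c ]
  [ A    0  ] [ lambda ] = [ b ]

Solving the linear system:
  x*      = (-0.2143, -0.4286)
  lambda* = (-1)
  f(x*)   = -0.6429

x* = (-0.2143, -0.4286), lambda* = (-1)


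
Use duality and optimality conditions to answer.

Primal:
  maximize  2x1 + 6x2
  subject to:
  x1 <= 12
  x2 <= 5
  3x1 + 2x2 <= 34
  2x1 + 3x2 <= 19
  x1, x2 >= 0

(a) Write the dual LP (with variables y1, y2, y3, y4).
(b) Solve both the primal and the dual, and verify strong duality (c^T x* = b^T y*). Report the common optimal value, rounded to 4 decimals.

The standard primal-dual pair for 'max c^T x s.t. A x <= b, x >= 0' is:
  Dual:  min b^T y  s.t.  A^T y >= c,  y >= 0.

So the dual LP is:
  minimize  12y1 + 5y2 + 34y3 + 19y4
  subject to:
    y1 + 3y3 + 2y4 >= 2
    y2 + 2y3 + 3y4 >= 6
    y1, y2, y3, y4 >= 0

Solving the primal: x* = (2, 5).
  primal value c^T x* = 34.
Solving the dual: y* = (0, 3, 0, 1).
  dual value b^T y* = 34.
Strong duality: c^T x* = b^T y*. Confirmed.

34


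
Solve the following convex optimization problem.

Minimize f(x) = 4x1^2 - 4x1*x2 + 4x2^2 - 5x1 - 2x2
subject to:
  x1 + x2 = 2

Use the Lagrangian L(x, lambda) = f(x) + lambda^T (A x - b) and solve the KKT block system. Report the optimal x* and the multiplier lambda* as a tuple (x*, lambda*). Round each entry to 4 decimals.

Form the Lagrangian:
  L(x, lambda) = (1/2) x^T Q x + c^T x + lambda^T (A x - b)
Stationarity (grad_x L = 0): Q x + c + A^T lambda = 0.
Primal feasibility: A x = b.

This gives the KKT block system:
  [ Q   A^T ] [ x     ]   [-c ]
  [ A    0  ] [ lambda ] = [ b ]

Solving the linear system:
  x*      = (1.125, 0.875)
  lambda* = (-0.5)
  f(x*)   = -3.1875

x* = (1.125, 0.875), lambda* = (-0.5)


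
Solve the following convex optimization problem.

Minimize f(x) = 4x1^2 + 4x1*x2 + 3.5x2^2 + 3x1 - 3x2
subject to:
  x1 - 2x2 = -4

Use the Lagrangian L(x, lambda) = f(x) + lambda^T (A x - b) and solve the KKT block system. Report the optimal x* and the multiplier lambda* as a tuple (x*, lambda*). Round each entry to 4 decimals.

Form the Lagrangian:
  L(x, lambda) = (1/2) x^T Q x + c^T x + lambda^T (A x - b)
Stationarity (grad_x L = 0): Q x + c + A^T lambda = 0.
Primal feasibility: A x = b.

This gives the KKT block system:
  [ Q   A^T ] [ x     ]   [-c ]
  [ A    0  ] [ lambda ] = [ b ]

Solving the linear system:
  x*      = (-1.2, 1.4)
  lambda* = (1)
  f(x*)   = -1.9

x* = (-1.2, 1.4), lambda* = (1)


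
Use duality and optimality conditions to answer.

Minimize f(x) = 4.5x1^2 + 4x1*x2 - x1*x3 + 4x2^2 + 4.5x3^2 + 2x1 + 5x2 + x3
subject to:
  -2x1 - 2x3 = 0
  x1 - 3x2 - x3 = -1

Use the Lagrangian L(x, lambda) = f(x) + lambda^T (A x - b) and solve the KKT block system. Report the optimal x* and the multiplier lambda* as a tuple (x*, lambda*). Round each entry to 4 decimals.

Form the Lagrangian:
  L(x, lambda) = (1/2) x^T Q x + c^T x + lambda^T (A x - b)
Stationarity (grad_x L = 0): Q x + c + A^T lambda = 0.
Primal feasibility: A x = b.

This gives the KKT block system:
  [ Q   A^T ] [ x     ]   [-c ]
  [ A    0  ] [ lambda ] = [ b ]

Solving the linear system:
  x*      = (-0.2577, 0.1615, 0.2577)
  lambda* = (0.9115, 1.7538)
  f(x*)   = 1.1519

x* = (-0.2577, 0.1615, 0.2577), lambda* = (0.9115, 1.7538)


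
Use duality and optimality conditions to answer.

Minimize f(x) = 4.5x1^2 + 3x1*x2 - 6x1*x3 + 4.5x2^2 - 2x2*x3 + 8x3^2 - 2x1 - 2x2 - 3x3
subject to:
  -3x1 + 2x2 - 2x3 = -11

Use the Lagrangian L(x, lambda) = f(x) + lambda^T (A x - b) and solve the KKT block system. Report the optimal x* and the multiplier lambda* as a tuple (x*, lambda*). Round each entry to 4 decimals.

Form the Lagrangian:
  L(x, lambda) = (1/2) x^T Q x + c^T x + lambda^T (A x - b)
Stationarity (grad_x L = 0): Q x + c + A^T lambda = 0.
Primal feasibility: A x = b.

This gives the KKT block system:
  [ Q   A^T ] [ x     ]   [-c ]
  [ A    0  ] [ lambda ] = [ b ]

Solving the linear system:
  x*      = (2.255, -0.8514, 1.2661)
  lambda* = (2.7149)
  f(x*)   = 11.629

x* = (2.255, -0.8514, 1.2661), lambda* = (2.7149)


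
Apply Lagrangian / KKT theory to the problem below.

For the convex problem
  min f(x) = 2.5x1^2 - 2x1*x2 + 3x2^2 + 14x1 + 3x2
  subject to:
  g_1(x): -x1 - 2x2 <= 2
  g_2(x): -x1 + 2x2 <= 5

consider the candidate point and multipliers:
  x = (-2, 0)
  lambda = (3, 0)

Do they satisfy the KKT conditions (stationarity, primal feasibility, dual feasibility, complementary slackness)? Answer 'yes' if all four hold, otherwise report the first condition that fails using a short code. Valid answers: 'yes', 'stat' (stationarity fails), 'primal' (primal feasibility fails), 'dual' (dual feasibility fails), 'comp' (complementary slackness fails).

Gradient of f: grad f(x) = Q x + c = (4, 7)
Constraint values g_i(x) = a_i^T x - b_i:
  g_1((-2, 0)) = 0
  g_2((-2, 0)) = -3
Stationarity residual: grad f(x) + sum_i lambda_i a_i = (1, 1)
  -> stationarity FAILS
Primal feasibility (all g_i <= 0): OK
Dual feasibility (all lambda_i >= 0): OK
Complementary slackness (lambda_i * g_i(x) = 0 for all i): OK

Verdict: the first failing condition is stationarity -> stat.

stat


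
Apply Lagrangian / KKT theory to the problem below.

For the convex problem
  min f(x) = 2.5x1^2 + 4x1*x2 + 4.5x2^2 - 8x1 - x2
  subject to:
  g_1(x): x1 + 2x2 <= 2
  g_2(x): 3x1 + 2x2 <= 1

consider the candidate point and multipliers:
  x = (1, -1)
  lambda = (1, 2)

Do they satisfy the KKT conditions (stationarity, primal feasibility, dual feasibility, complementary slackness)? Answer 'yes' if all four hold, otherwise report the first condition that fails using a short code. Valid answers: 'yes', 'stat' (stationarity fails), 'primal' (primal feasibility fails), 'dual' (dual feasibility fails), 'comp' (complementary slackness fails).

Gradient of f: grad f(x) = Q x + c = (-7, -6)
Constraint values g_i(x) = a_i^T x - b_i:
  g_1((1, -1)) = -3
  g_2((1, -1)) = 0
Stationarity residual: grad f(x) + sum_i lambda_i a_i = (0, 0)
  -> stationarity OK
Primal feasibility (all g_i <= 0): OK
Dual feasibility (all lambda_i >= 0): OK
Complementary slackness (lambda_i * g_i(x) = 0 for all i): FAILS

Verdict: the first failing condition is complementary_slackness -> comp.

comp


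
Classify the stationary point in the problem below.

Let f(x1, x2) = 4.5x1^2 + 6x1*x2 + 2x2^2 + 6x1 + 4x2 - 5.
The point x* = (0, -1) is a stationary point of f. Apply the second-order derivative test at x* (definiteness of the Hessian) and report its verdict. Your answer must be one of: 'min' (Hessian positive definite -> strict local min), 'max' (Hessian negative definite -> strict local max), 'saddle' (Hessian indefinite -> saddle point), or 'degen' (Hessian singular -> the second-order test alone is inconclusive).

Compute the Hessian H = grad^2 f:
  H = [[9, 6], [6, 4]]
Verify stationarity: grad f(x*) = H x* + g = (0, 0).
Eigenvalues of H: 0, 13.
H has a zero eigenvalue (singular; positive semidefinite but not definite), so H is neither positive definite, negative definite, nor indefinite. The second-order test alone is inconclusive -> degen.
(Indeed, f is constant along the null direction of H through x*, so x* is not a strict local extremum.)

degen


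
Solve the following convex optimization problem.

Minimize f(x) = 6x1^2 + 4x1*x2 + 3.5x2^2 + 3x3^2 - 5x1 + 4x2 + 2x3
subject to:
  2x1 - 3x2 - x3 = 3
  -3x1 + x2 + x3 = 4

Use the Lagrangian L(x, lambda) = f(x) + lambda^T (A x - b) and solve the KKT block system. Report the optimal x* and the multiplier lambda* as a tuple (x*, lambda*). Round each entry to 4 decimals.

Form the Lagrangian:
  L(x, lambda) = (1/2) x^T Q x + c^T x + lambda^T (A x - b)
Stationarity (grad_x L = 0): Q x + c + A^T lambda = 0.
Primal feasibility: A x = b.

This gives the KKT block system:
  [ Q   A^T ] [ x     ]   [-c ]
  [ A    0  ] [ lambda ] = [ b ]

Solving the linear system:
  x*      = (-1.8709, -2.5646, 0.952)
  lambda* = (-14.5736, -22.2853)
  f(x*)   = 66.9309

x* = (-1.8709, -2.5646, 0.952), lambda* = (-14.5736, -22.2853)


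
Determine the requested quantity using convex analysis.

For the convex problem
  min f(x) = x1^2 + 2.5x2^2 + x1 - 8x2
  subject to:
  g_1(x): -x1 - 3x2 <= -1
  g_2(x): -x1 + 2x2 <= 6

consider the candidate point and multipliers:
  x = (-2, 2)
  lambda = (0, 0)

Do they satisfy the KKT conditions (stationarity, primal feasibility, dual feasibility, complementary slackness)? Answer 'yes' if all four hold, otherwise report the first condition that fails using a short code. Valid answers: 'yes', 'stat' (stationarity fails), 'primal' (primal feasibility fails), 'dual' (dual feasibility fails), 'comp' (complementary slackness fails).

Gradient of f: grad f(x) = Q x + c = (-3, 2)
Constraint values g_i(x) = a_i^T x - b_i:
  g_1((-2, 2)) = -3
  g_2((-2, 2)) = 0
Stationarity residual: grad f(x) + sum_i lambda_i a_i = (-3, 2)
  -> stationarity FAILS
Primal feasibility (all g_i <= 0): OK
Dual feasibility (all lambda_i >= 0): OK
Complementary slackness (lambda_i * g_i(x) = 0 for all i): OK

Verdict: the first failing condition is stationarity -> stat.

stat


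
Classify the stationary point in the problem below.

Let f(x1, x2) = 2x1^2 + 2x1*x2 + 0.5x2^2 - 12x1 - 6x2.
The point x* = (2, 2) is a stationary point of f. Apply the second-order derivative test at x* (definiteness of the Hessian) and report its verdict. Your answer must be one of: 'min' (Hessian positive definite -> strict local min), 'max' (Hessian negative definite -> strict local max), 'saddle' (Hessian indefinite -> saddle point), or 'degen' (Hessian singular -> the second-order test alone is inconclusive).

Compute the Hessian H = grad^2 f:
  H = [[4, 2], [2, 1]]
Verify stationarity: grad f(x*) = H x* + g = (0, 0).
Eigenvalues of H: 0, 5.
H has a zero eigenvalue (singular; positive semidefinite but not definite), so H is neither positive definite, negative definite, nor indefinite. The second-order test alone is inconclusive -> degen.
(Indeed, f is constant along the null direction of H through x*, so x* is not a strict local extremum.)

degen


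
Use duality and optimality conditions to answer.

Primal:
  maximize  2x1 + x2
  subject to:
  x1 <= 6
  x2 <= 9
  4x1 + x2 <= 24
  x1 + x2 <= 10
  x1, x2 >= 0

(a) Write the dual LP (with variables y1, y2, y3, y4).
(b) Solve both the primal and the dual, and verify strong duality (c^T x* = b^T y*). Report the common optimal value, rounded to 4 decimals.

The standard primal-dual pair for 'max c^T x s.t. A x <= b, x >= 0' is:
  Dual:  min b^T y  s.t.  A^T y >= c,  y >= 0.

So the dual LP is:
  minimize  6y1 + 9y2 + 24y3 + 10y4
  subject to:
    y1 + 4y3 + y4 >= 2
    y2 + y3 + y4 >= 1
    y1, y2, y3, y4 >= 0

Solving the primal: x* = (4.6667, 5.3333).
  primal value c^T x* = 14.6667.
Solving the dual: y* = (0, 0, 0.3333, 0.6667).
  dual value b^T y* = 14.6667.
Strong duality: c^T x* = b^T y*. Confirmed.

14.6667


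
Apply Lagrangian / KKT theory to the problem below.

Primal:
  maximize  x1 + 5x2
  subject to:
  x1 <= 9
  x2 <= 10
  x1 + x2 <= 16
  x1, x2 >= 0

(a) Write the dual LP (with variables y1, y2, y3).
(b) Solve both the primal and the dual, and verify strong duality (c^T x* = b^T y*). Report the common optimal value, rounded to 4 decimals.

The standard primal-dual pair for 'max c^T x s.t. A x <= b, x >= 0' is:
  Dual:  min b^T y  s.t.  A^T y >= c,  y >= 0.

So the dual LP is:
  minimize  9y1 + 10y2 + 16y3
  subject to:
    y1 + y3 >= 1
    y2 + y3 >= 5
    y1, y2, y3 >= 0

Solving the primal: x* = (6, 10).
  primal value c^T x* = 56.
Solving the dual: y* = (0, 4, 1).
  dual value b^T y* = 56.
Strong duality: c^T x* = b^T y*. Confirmed.

56


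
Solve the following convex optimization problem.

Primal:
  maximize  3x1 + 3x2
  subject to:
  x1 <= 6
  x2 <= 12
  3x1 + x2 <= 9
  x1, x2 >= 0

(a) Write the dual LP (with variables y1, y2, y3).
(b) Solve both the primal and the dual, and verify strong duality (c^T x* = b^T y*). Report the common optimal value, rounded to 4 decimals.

The standard primal-dual pair for 'max c^T x s.t. A x <= b, x >= 0' is:
  Dual:  min b^T y  s.t.  A^T y >= c,  y >= 0.

So the dual LP is:
  minimize  6y1 + 12y2 + 9y3
  subject to:
    y1 + 3y3 >= 3
    y2 + y3 >= 3
    y1, y2, y3 >= 0

Solving the primal: x* = (0, 9).
  primal value c^T x* = 27.
Solving the dual: y* = (0, 0, 3).
  dual value b^T y* = 27.
Strong duality: c^T x* = b^T y*. Confirmed.

27


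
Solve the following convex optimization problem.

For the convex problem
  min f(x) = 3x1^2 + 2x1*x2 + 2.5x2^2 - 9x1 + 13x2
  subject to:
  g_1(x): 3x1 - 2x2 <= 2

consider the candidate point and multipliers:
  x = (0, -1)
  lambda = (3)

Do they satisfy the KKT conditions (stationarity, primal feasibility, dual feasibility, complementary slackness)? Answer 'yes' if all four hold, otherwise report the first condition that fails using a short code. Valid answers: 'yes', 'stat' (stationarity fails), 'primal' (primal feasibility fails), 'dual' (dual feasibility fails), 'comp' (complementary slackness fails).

Gradient of f: grad f(x) = Q x + c = (-11, 8)
Constraint values g_i(x) = a_i^T x - b_i:
  g_1((0, -1)) = 0
Stationarity residual: grad f(x) + sum_i lambda_i a_i = (-2, 2)
  -> stationarity FAILS
Primal feasibility (all g_i <= 0): OK
Dual feasibility (all lambda_i >= 0): OK
Complementary slackness (lambda_i * g_i(x) = 0 for all i): OK

Verdict: the first failing condition is stationarity -> stat.

stat


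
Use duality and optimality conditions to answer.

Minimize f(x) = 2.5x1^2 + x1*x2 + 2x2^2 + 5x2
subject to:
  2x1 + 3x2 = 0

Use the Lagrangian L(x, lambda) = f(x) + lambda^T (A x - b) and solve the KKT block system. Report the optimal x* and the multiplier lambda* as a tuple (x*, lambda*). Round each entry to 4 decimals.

Form the Lagrangian:
  L(x, lambda) = (1/2) x^T Q x + c^T x + lambda^T (A x - b)
Stationarity (grad_x L = 0): Q x + c + A^T lambda = 0.
Primal feasibility: A x = b.

This gives the KKT block system:
  [ Q   A^T ] [ x     ]   [-c ]
  [ A    0  ] [ lambda ] = [ b ]

Solving the linear system:
  x*      = (0.6122, -0.4082)
  lambda* = (-1.3265)
  f(x*)   = -1.0204

x* = (0.6122, -0.4082), lambda* = (-1.3265)


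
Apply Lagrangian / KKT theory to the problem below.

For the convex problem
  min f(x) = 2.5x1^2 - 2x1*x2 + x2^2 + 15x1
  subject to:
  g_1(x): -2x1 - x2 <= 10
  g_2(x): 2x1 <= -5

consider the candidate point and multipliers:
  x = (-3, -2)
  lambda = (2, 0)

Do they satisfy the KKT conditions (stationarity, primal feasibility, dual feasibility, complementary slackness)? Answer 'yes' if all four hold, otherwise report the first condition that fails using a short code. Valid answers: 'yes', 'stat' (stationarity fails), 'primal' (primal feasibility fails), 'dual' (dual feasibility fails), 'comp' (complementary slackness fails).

Gradient of f: grad f(x) = Q x + c = (4, 2)
Constraint values g_i(x) = a_i^T x - b_i:
  g_1((-3, -2)) = -2
  g_2((-3, -2)) = -1
Stationarity residual: grad f(x) + sum_i lambda_i a_i = (0, 0)
  -> stationarity OK
Primal feasibility (all g_i <= 0): OK
Dual feasibility (all lambda_i >= 0): OK
Complementary slackness (lambda_i * g_i(x) = 0 for all i): FAILS

Verdict: the first failing condition is complementary_slackness -> comp.

comp
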